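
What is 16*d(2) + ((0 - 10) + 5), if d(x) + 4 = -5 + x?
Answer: -117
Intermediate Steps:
d(x) = -9 + x (d(x) = -4 + (-5 + x) = -9 + x)
16*d(2) + ((0 - 10) + 5) = 16*(-9 + 2) + ((0 - 10) + 5) = 16*(-7) + (-10 + 5) = -112 - 5 = -117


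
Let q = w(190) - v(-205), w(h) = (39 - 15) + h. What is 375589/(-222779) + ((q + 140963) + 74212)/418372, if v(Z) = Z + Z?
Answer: -109060435687/93204495788 ≈ -1.1701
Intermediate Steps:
v(Z) = 2*Z
w(h) = 24 + h
q = 624 (q = (24 + 190) - 2*(-205) = 214 - 1*(-410) = 214 + 410 = 624)
375589/(-222779) + ((q + 140963) + 74212)/418372 = 375589/(-222779) + ((624 + 140963) + 74212)/418372 = 375589*(-1/222779) + (141587 + 74212)*(1/418372) = -375589/222779 + 215799*(1/418372) = -375589/222779 + 215799/418372 = -109060435687/93204495788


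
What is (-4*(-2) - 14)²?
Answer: 36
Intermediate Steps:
(-4*(-2) - 14)² = (8 - 14)² = (-6)² = 36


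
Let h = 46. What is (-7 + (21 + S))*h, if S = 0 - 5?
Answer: 414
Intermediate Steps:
S = -5
(-7 + (21 + S))*h = (-7 + (21 - 5))*46 = (-7 + 16)*46 = 9*46 = 414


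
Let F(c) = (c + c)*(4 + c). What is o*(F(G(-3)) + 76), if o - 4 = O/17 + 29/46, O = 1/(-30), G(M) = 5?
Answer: 4506236/5865 ≈ 768.33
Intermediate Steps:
O = -1/30 ≈ -0.033333
F(c) = 2*c*(4 + c) (F(c) = (2*c)*(4 + c) = 2*c*(4 + c))
o = 27146/5865 (o = 4 + (-1/30/17 + 29/46) = 4 + (-1/30*1/17 + 29*(1/46)) = 4 + (-1/510 + 29/46) = 4 + 3686/5865 = 27146/5865 ≈ 4.6285)
o*(F(G(-3)) + 76) = 27146*(2*5*(4 + 5) + 76)/5865 = 27146*(2*5*9 + 76)/5865 = 27146*(90 + 76)/5865 = (27146/5865)*166 = 4506236/5865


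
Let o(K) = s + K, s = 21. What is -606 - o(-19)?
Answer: -608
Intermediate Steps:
o(K) = 21 + K
-606 - o(-19) = -606 - (21 - 19) = -606 - 1*2 = -606 - 2 = -608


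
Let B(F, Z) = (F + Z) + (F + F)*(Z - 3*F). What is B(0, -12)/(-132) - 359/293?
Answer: -3656/3223 ≈ -1.1343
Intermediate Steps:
B(F, Z) = F + Z + 2*F*(Z - 3*F) (B(F, Z) = (F + Z) + (2*F)*(Z - 3*F) = (F + Z) + 2*F*(Z - 3*F) = F + Z + 2*F*(Z - 3*F))
B(0, -12)/(-132) - 359/293 = (0 - 12 - 6*0² + 2*0*(-12))/(-132) - 359/293 = (0 - 12 - 6*0 + 0)*(-1/132) - 359*1/293 = (0 - 12 + 0 + 0)*(-1/132) - 359/293 = -12*(-1/132) - 359/293 = 1/11 - 359/293 = -3656/3223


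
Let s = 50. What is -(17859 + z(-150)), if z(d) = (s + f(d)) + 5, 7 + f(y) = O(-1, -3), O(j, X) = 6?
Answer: -17913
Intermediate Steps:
f(y) = -1 (f(y) = -7 + 6 = -1)
z(d) = 54 (z(d) = (50 - 1) + 5 = 49 + 5 = 54)
-(17859 + z(-150)) = -(17859 + 54) = -1*17913 = -17913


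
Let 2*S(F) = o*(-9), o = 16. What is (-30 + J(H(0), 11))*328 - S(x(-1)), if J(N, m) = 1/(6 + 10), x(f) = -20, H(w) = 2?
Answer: -19495/2 ≈ -9747.5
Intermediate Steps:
S(F) = -72 (S(F) = (16*(-9))/2 = (½)*(-144) = -72)
J(N, m) = 1/16
(-30 + J(H(0), 11))*328 - S(x(-1)) = (-30 + 1/16)*328 - 1*(-72) = -479/16*328 + 72 = -19639/2 + 72 = -19495/2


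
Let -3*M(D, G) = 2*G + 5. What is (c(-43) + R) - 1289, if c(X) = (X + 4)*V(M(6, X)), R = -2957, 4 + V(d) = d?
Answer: -5143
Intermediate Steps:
M(D, G) = -5/3 - 2*G/3 (M(D, G) = -(2*G + 5)/3 = -(5 + 2*G)/3 = -5/3 - 2*G/3)
V(d) = -4 + d
c(X) = (4 + X)*(-17/3 - 2*X/3) (c(X) = (X + 4)*(-4 + (-5/3 - 2*X/3)) = (4 + X)*(-17/3 - 2*X/3))
(c(-43) + R) - 1289 = (-(4 - 43)*(17 + 2*(-43))/3 - 2957) - 1289 = (-1/3*(-39)*(17 - 86) - 2957) - 1289 = (-1/3*(-39)*(-69) - 2957) - 1289 = (-897 - 2957) - 1289 = -3854 - 1289 = -5143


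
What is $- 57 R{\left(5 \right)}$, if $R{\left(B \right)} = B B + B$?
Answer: $-1710$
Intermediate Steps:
$R{\left(B \right)} = B + B^{2}$ ($R{\left(B \right)} = B^{2} + B = B + B^{2}$)
$- 57 R{\left(5 \right)} = - 57 \cdot 5 \left(1 + 5\right) = - 57 \cdot 5 \cdot 6 = \left(-57\right) 30 = -1710$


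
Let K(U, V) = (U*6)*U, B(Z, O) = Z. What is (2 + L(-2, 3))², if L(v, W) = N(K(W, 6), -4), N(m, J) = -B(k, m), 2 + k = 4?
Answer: 0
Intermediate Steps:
k = 2 (k = -2 + 4 = 2)
K(U, V) = 6*U² (K(U, V) = (6*U)*U = 6*U²)
N(m, J) = -2 (N(m, J) = -1*2 = -2)
L(v, W) = -2
(2 + L(-2, 3))² = (2 - 2)² = 0² = 0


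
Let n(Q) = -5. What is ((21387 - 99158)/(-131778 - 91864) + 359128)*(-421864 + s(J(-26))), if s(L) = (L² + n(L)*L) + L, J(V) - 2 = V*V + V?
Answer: 25379913495252/111821 ≈ 2.2697e+8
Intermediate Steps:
J(V) = 2 + V + V² (J(V) = 2 + (V*V + V) = 2 + (V² + V) = 2 + (V + V²) = 2 + V + V²)
s(L) = L² - 4*L (s(L) = (L² - 5*L) + L = L² - 4*L)
((21387 - 99158)/(-131778 - 91864) + 359128)*(-421864 + s(J(-26))) = ((21387 - 99158)/(-131778 - 91864) + 359128)*(-421864 + (2 - 26 + (-26)²)*(-4 + (2 - 26 + (-26)²))) = (-77771/(-223642) + 359128)*(-421864 + (2 - 26 + 676)*(-4 + (2 - 26 + 676))) = (-77771*(-1/223642) + 359128)*(-421864 + 652*(-4 + 652)) = (77771/223642 + 359128)*(-421864 + 652*648) = 80316181947*(-421864 + 422496)/223642 = (80316181947/223642)*632 = 25379913495252/111821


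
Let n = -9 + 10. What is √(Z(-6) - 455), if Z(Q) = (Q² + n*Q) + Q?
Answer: I*√431 ≈ 20.761*I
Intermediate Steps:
n = 1
Z(Q) = Q² + 2*Q (Z(Q) = (Q² + 1*Q) + Q = (Q² + Q) + Q = (Q + Q²) + Q = Q² + 2*Q)
√(Z(-6) - 455) = √(-6*(2 - 6) - 455) = √(-6*(-4) - 455) = √(24 - 455) = √(-431) = I*√431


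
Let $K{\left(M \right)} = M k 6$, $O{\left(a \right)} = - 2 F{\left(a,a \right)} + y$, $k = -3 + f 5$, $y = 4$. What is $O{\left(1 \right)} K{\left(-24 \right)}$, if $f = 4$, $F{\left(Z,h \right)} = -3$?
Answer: $-24480$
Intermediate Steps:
$k = 17$ ($k = -3 + 4 \cdot 5 = -3 + 20 = 17$)
$O{\left(a \right)} = 10$ ($O{\left(a \right)} = \left(-2\right) \left(-3\right) + 4 = 6 + 4 = 10$)
$K{\left(M \right)} = 102 M$ ($K{\left(M \right)} = M 17 \cdot 6 = 17 M 6 = 102 M$)
$O{\left(1 \right)} K{\left(-24 \right)} = 10 \cdot 102 \left(-24\right) = 10 \left(-2448\right) = -24480$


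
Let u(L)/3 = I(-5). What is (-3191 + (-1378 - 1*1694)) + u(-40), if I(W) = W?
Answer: -6278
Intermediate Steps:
u(L) = -15 (u(L) = 3*(-5) = -15)
(-3191 + (-1378 - 1*1694)) + u(-40) = (-3191 + (-1378 - 1*1694)) - 15 = (-3191 + (-1378 - 1694)) - 15 = (-3191 - 3072) - 15 = -6263 - 15 = -6278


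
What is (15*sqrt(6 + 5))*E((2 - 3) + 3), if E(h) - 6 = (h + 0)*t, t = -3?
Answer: 0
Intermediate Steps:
E(h) = 6 - 3*h (E(h) = 6 + (h + 0)*(-3) = 6 + h*(-3) = 6 - 3*h)
(15*sqrt(6 + 5))*E((2 - 3) + 3) = (15*sqrt(6 + 5))*(6 - 3*((2 - 3) + 3)) = (15*sqrt(11))*(6 - 3*(-1 + 3)) = (15*sqrt(11))*(6 - 3*2) = (15*sqrt(11))*(6 - 6) = (15*sqrt(11))*0 = 0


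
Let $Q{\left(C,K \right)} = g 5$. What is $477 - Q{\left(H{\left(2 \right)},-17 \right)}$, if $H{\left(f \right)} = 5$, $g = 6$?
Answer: $447$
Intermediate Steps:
$Q{\left(C,K \right)} = 30$ ($Q{\left(C,K \right)} = 6 \cdot 5 = 30$)
$477 - Q{\left(H{\left(2 \right)},-17 \right)} = 477 - 30 = 447$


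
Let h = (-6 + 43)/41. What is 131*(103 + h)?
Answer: 558060/41 ≈ 13611.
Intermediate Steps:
h = 37/41 (h = 37*(1/41) = 37/41 ≈ 0.90244)
131*(103 + h) = 131*(103 + 37/41) = 131*(4260/41) = 558060/41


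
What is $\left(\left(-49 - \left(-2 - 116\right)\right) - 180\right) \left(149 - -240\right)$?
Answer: $-43179$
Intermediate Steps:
$\left(\left(-49 - \left(-2 - 116\right)\right) - 180\right) \left(149 - -240\right) = \left(\left(-49 - \left(-2 - 116\right)\right) - 180\right) \left(149 + 240\right) = \left(\left(-49 - -118\right) - 180\right) 389 = \left(\left(-49 + 118\right) - 180\right) 389 = \left(69 - 180\right) 389 = \left(-111\right) 389 = -43179$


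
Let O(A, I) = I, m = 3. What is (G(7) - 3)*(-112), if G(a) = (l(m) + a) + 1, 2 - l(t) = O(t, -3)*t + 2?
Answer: -1568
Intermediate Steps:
l(t) = 3*t (l(t) = 2 - (-3*t + 2) = 2 - (2 - 3*t) = 2 + (-2 + 3*t) = 3*t)
G(a) = 10 + a (G(a) = (3*3 + a) + 1 = (9 + a) + 1 = 10 + a)
(G(7) - 3)*(-112) = ((10 + 7) - 3)*(-112) = (17 - 3)*(-112) = 14*(-112) = -1568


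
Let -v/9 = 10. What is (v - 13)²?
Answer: 10609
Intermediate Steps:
v = -90 (v = -9*10 = -90)
(v - 13)² = (-90 - 13)² = (-103)² = 10609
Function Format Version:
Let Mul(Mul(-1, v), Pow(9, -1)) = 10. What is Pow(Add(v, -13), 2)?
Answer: 10609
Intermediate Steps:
v = -90 (v = Mul(-9, 10) = -90)
Pow(Add(v, -13), 2) = Pow(Add(-90, -13), 2) = Pow(-103, 2) = 10609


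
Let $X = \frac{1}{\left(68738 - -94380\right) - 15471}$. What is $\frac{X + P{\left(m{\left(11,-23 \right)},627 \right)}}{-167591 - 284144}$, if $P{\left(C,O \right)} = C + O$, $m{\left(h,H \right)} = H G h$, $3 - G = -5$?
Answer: $\frac{206262858}{66697317545} \approx 0.0030925$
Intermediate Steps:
$G = 8$ ($G = 3 - -5 = 3 + 5 = 8$)
$m{\left(h,H \right)} = 8 H h$ ($m{\left(h,H \right)} = H 8 h = 8 H h$)
$X = \frac{1}{147647}$ ($X = \frac{1}{\left(68738 + 94380\right) - 15471} = \frac{1}{163118 - 15471} = \frac{1}{147647} \approx 6.7729 \cdot 10^{-6}$)
$\frac{X + P{\left(m{\left(11,-23 \right)},627 \right)}}{-167591 - 284144} = \frac{\frac{1}{147647} + \left(8 \left(-23\right) 11 + 627\right)}{-167591 - 284144} = \frac{\frac{1}{147647} + \left(-2024 + 627\right)}{-451735} = \left(\frac{1}{147647} - 1397\right) \left(- \frac{1}{451735}\right) = \left(- \frac{206262858}{147647}\right) \left(- \frac{1}{451735}\right) = \frac{206262858}{66697317545}$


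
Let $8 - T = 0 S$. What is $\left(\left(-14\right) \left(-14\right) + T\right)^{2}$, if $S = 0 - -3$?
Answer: $41616$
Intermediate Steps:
$S = 3$ ($S = 0 + 3 = 3$)
$T = 8$ ($T = 8 - 0 \cdot 3 = 8 - 0 = 8 + 0 = 8$)
$\left(\left(-14\right) \left(-14\right) + T\right)^{2} = \left(\left(-14\right) \left(-14\right) + 8\right)^{2} = \left(196 + 8\right)^{2} = 204^{2} = 41616$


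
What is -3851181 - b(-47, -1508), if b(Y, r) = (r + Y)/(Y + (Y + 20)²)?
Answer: -2626503887/682 ≈ -3.8512e+6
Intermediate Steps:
b(Y, r) = (Y + r)/(Y + (20 + Y)²)
-3851181 - b(-47, -1508) = -3851181 - (-47 - 1508)/(-47 + (20 - 47)²) = -3851181 - (-1555)/(-47 + (-27)²) = -3851181 - (-1555)/(-47 + 729) = -3851181 - (-1555)/682 = -3851181 - 1*(-1555/682) = -3851181 + 1555/682 = -2626503887/682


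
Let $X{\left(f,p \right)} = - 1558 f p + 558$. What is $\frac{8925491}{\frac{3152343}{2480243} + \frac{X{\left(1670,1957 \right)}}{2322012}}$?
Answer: $- \frac{25701638637096838878}{6310839702237575} \approx -4072.6$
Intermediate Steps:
$X{\left(f,p \right)} = 558 - 1558 f p$ ($X{\left(f,p \right)} = - 1558 f p + 558 = 558 - 1558 f p$)
$\frac{8925491}{\frac{3152343}{2480243} + \frac{X{\left(1670,1957 \right)}}{2322012}} = \frac{8925491}{\frac{3152343}{2480243} + \frac{558 - 2601860 \cdot 1957}{2322012}} = \frac{8925491}{3152343 \cdot \frac{1}{2480243} + \left(558 - 5091840020\right) \frac{1}{2322012}} = \frac{8925491}{\frac{3152343}{2480243} - \frac{2545919731}{1161006}} = \frac{8925491}{- \frac{6310839702237575}{2879577004458}} = 8925491 \left(- \frac{2879577004458}{6310839702237575}\right) = - \frac{25701638637096838878}{6310839702237575}$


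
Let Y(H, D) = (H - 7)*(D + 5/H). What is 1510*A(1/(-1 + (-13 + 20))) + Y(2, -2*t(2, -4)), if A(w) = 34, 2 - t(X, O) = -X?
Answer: 102735/2 ≈ 51368.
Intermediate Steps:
t(X, O) = 2 + X (t(X, O) = 2 - (-1)*X = 2 + X)
Y(H, D) = (-7 + H)*(D + 5/H)
1510*A(1/(-1 + (-13 + 20))) + Y(2, -2*t(2, -4)) = 1510*34 + (5 - 35/2 - (-14)*(2 + 2) - 2*(2 + 2)*2) = 51340 + (5 - 35*½ - (-14)*4 - 2*4*2) = 51340 + (5 - 35/2 - 7*(-8) - 8*2) = 51340 + (5 - 35/2 + 56 - 16) = 51340 + 55/2 = 102735/2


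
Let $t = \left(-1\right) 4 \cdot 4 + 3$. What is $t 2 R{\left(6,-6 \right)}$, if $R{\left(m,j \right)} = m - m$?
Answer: $0$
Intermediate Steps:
$R{\left(m,j \right)} = 0$
$t = -13$ ($t = \left(-4\right) 4 + 3 = -16 + 3 = -13$)
$t 2 R{\left(6,-6 \right)} = \left(-13\right) 2 \cdot 0 = \left(-26\right) 0 = 0$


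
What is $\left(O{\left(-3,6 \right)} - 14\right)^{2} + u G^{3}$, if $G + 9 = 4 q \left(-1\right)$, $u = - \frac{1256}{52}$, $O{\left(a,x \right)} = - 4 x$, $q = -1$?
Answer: $\frac{58022}{13} \approx 4463.2$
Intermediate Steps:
$u = - \frac{314}{13}$ ($u = \left(-1256\right) \frac{1}{52} = - \frac{314}{13} \approx -24.154$)
$G = -5$ ($G = -9 + 4 \left(-1\right) \left(-1\right) = -9 - -4 = -9 + 4 = -5$)
$\left(O{\left(-3,6 \right)} - 14\right)^{2} + u G^{3} = \left(\left(-4\right) 6 - 14\right)^{2} - \frac{314 \left(-5\right)^{3}}{13} = \left(-24 - 14\right)^{2} - - \frac{39250}{13} = \left(-38\right)^{2} + \frac{39250}{13} = 1444 + \frac{39250}{13} = \frac{58022}{13}$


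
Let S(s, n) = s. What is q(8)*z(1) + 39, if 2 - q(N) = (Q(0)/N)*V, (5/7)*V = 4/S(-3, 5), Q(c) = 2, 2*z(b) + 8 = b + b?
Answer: 158/5 ≈ 31.600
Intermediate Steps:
z(b) = -4 + b (z(b) = -4 + (b + b)/2 = -4 + (2*b)/2 = -4 + b)
V = -28/15 (V = 7*(4/(-3))/5 = 7*(4*(-⅓))/5 = (7/5)*(-4/3) = -28/15 ≈ -1.8667)
q(N) = 2 + 56/(15*N) (q(N) = 2 - 2/N*(-28)/15 = 2 - (-56)/(15*N) = 2 + 56/(15*N))
q(8)*z(1) + 39 = (2 + (56/15)/8)*(-4 + 1) + 39 = (2 + (56/15)*(⅛))*(-3) + 39 = (2 + 7/15)*(-3) + 39 = (37/15)*(-3) + 39 = -37/5 + 39 = 158/5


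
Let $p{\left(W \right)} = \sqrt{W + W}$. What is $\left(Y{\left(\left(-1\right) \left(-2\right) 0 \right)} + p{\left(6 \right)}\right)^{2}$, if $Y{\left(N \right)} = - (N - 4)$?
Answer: $28 + 16 \sqrt{3} \approx 55.713$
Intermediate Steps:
$p{\left(W \right)} = \sqrt{2} \sqrt{W}$ ($p{\left(W \right)} = \sqrt{2 W} = \sqrt{2} \sqrt{W}$)
$Y{\left(N \right)} = 4 - N$ ($Y{\left(N \right)} = - (-4 + N) = 4 - N$)
$\left(Y{\left(\left(-1\right) \left(-2\right) 0 \right)} + p{\left(6 \right)}\right)^{2} = \left(\left(4 - \left(-1\right) \left(-2\right) 0\right) + \sqrt{2} \sqrt{6}\right)^{2} = \left(\left(4 - 2 \cdot 0\right) + 2 \sqrt{3}\right)^{2} = \left(\left(4 - 0\right) + 2 \sqrt{3}\right)^{2} = \left(\left(4 + 0\right) + 2 \sqrt{3}\right)^{2} = \left(4 + 2 \sqrt{3}\right)^{2}$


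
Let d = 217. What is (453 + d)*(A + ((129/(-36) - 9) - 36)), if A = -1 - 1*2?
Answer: -207365/6 ≈ -34561.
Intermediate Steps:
A = -3 (A = -1 - 2 = -3)
(453 + d)*(A + ((129/(-36) - 9) - 36)) = (453 + 217)*(-3 + ((129/(-36) - 9) - 36)) = 670*(-3 + ((129*(-1/36) - 9) - 36)) = 670*(-3 + ((-43/12 - 9) - 36)) = 670*(-3 + (-151/12 - 36)) = 670*(-3 - 583/12) = 670*(-619/12) = -207365/6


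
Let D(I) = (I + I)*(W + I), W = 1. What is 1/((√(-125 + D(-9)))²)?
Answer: 1/19 ≈ 0.052632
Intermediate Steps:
D(I) = 2*I*(1 + I) (D(I) = (I + I)*(1 + I) = (2*I)*(1 + I) = 2*I*(1 + I))
1/((√(-125 + D(-9)))²) = 1/((√(-125 + 2*(-9)*(1 - 9)))²) = 1/((√(-125 + 2*(-9)*(-8)))²) = 1/((√(-125 + 144))²) = 1/((√19)²) = 1/19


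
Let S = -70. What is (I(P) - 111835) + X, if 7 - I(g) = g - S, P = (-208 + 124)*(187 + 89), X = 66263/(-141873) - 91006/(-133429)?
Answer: -1679349511984727/18929972517 ≈ -88714.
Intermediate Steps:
X = 4069888411/18929972517 (X = 66263*(-1/141873) - 91006*(-1/133429) = -66263/141873 + 91006/133429 = 4069888411/18929972517 ≈ 0.21500)
P = -23184 (P = -84*276 = -23184)
I(g) = -63 - g (I(g) = 7 - (g - 1*(-70)) = 7 - (g + 70) = 7 - (70 + g) = 7 + (-70 - g) = -63 - g)
(I(P) - 111835) + X = ((-63 - 1*(-23184)) - 111835) + 4069888411/18929972517 = ((-63 + 23184) - 111835) + 4069888411/18929972517 = (23121 - 111835) + 4069888411/18929972517 = -88714 + 4069888411/18929972517 = -1679349511984727/18929972517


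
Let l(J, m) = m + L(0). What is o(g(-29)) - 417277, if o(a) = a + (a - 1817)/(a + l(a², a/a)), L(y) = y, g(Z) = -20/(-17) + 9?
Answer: -674147006/1615 ≈ -4.1743e+5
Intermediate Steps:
g(Z) = 173/17 (g(Z) = -20*(-1/17) + 9 = 20/17 + 9 = 173/17)
l(J, m) = m (l(J, m) = m + 0 = m)
o(a) = a + (-1817 + a)/(1 + a) (o(a) = a + (a - 1817)/(a + a/a) = a + (-1817 + a)/(a + 1) = a + (-1817 + a)/(1 + a))
o(g(-29)) - 417277 = (-1817 + (173/17)² + 2*(173/17))/(1 + 173/17) - 417277 = (-1817 + 29929/289 + 346/17)/(190/17) - 417277 = (17/190)*(-489302/289) - 417277 = -244651/1615 - 417277 = -674147006/1615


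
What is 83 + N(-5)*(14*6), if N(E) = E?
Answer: -337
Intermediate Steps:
83 + N(-5)*(14*6) = 83 - 70*6 = 83 - 5*84 = 83 - 420 = -337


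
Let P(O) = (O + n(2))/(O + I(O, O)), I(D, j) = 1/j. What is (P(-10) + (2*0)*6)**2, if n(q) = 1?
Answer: 8100/10201 ≈ 0.79404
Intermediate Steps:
P(O) = (1 + O)/(O + 1/O) (P(O) = (O + 1)/(O + 1/O) = (1 + O)/(O + 1/O))
(P(-10) + (2*0)*6)**2 = (-10*(1 - 10)/(1 + (-10)**2) + (2*0)*6)**2 = (-10*(-9)/(1 + 100) + 0*6)**2 = (-10*(-9)/101 + 0)**2 = (-10*1/101*(-9) + 0)**2 = (90/101 + 0)**2 = (90/101)**2 = 8100/10201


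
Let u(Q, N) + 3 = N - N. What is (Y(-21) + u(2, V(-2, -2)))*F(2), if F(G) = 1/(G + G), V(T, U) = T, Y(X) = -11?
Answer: -7/2 ≈ -3.5000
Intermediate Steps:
u(Q, N) = -3 (u(Q, N) = -3 + (N - N) = -3 + 0 = -3)
F(G) = 1/(2*G)
(Y(-21) + u(2, V(-2, -2)))*F(2) = (-11 - 3)*((½)/2) = -7/2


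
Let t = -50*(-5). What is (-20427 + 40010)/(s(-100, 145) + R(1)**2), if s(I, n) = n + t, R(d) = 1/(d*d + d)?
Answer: 78332/1581 ≈ 49.546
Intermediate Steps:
t = 250 (t = -25*(-10) = 250)
R(d) = 1/(d + d**2) (R(d) = 1/(d**2 + d) = 1/(d + d**2))
s(I, n) = 250 + n (s(I, n) = n + 250 = 250 + n)
(-20427 + 40010)/(s(-100, 145) + R(1)**2) = (-20427 + 40010)/((250 + 145) + (1/(1*(1 + 1)))**2) = 19583/(395 + (1/2)**2) = 19583/(395 + 1/4) = 19583/(1581/4) = 19583*(4/1581) = 78332/1581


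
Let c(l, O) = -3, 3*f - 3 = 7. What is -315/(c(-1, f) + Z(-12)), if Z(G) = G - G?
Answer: 105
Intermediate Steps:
f = 10/3 (f = 1 + (⅓)*7 = 1 + 7/3 = 10/3 ≈ 3.3333)
Z(G) = 0
-315/(c(-1, f) + Z(-12)) = -315/(-3 + 0) = -315/(-3) = -⅓*(-315) = 105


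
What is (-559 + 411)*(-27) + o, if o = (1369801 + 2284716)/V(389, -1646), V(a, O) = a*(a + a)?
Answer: 1213011949/302642 ≈ 4008.1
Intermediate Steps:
V(a, O) = 2*a² (V(a, O) = a*(2*a) = 2*a²)
o = 3654517/302642 (o = (1369801 + 2284716)/((2*389²)) = 3654517/((2*151321)) = 3654517/302642 ≈ 12.075)
(-559 + 411)*(-27) + o = (-559 + 411)*(-27) + 3654517/302642 = -148*(-27) + 3654517/302642 = 3996 + 3654517/302642 = 1213011949/302642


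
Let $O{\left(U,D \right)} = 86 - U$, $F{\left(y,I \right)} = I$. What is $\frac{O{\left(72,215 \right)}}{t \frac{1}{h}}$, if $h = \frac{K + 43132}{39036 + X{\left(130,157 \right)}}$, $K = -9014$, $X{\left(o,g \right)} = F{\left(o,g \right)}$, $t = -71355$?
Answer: $- \frac{68236}{399516645} \approx -0.0001708$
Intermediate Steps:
$X{\left(o,g \right)} = g$
$h = \frac{4874}{5599}$ ($h = \frac{-9014 + 43132}{39036 + 157} = \frac{34118}{39193} = 34118 \cdot \frac{1}{39193} = \frac{4874}{5599} \approx 0.87051$)
$\frac{O{\left(72,215 \right)}}{t \frac{1}{h}} = \frac{86 - 72}{\left(-71355\right) \frac{1}{\frac{4874}{5599}}} = \frac{86 - 72}{\left(-71355\right) \frac{5599}{4874}} = \frac{14}{- \frac{399516645}{4874}} = 14 \left(- \frac{4874}{399516645}\right) = - \frac{68236}{399516645}$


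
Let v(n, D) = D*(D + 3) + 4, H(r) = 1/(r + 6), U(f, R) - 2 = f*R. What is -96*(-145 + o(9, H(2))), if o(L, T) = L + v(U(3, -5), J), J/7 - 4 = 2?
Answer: -168768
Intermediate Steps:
U(f, R) = 2 + R*f (U(f, R) = 2 + f*R = 2 + R*f)
J = 42 (J = 28 + 7*2 = 28 + 14 = 42)
H(r) = 1/(6 + r)
v(n, D) = 4 + D*(3 + D) (v(n, D) = D*(3 + D) + 4 = 4 + D*(3 + D))
o(L, T) = 1894 + L (o(L, T) = L + (4 + 42**2 + 3*42) = L + (4 + 1764 + 126) = L + 1894 = 1894 + L)
-96*(-145 + o(9, H(2))) = -96*(-145 + (1894 + 9)) = -96*(-145 + 1903) = -96*1758 = -168768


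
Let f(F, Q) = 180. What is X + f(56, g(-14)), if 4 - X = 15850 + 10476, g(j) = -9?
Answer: -26142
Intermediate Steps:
X = -26322 (X = 4 - (15850 + 10476) = 4 - 1*26326 = 4 - 26326 = -26322)
X + f(56, g(-14)) = -26322 + 180 = -26142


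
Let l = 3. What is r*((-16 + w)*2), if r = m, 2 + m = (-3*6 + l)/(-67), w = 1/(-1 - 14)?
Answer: 57358/1005 ≈ 57.073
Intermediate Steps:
w = -1/15 (w = 1/(-15) = -1/15 ≈ -0.066667)
m = -119/67 (m = -2 + (-3*6 + 3)/(-67) = -2 + (-18 + 3)*(-1/67) = -2 - 15*(-1/67) = -2 + 15/67 = -119/67 ≈ -1.7761)
r = -119/67 ≈ -1.7761
r*((-16 + w)*2) = -119*(-16 - 1/15)*2/67 = -(-28679)*2/1005 = -119/67*(-482/15) = 57358/1005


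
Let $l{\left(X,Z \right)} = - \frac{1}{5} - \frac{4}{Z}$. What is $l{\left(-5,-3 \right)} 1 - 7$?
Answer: $- \frac{88}{15} \approx -5.8667$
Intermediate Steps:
$l{\left(X,Z \right)} = - \frac{1}{5} - \frac{4}{Z}$ ($l{\left(X,Z \right)} = \left(-1\right) \frac{1}{5} - \frac{4}{Z} = - \frac{1}{5} - \frac{4}{Z}$)
$l{\left(-5,-3 \right)} 1 - 7 = \frac{-20 - -3}{5 \left(-3\right)} 1 - 7 = \frac{1}{5} \left(- \frac{1}{3}\right) \left(-20 + 3\right) 1 - 7 = \frac{1}{5} \left(- \frac{1}{3}\right) \left(-17\right) 1 - 7 = \frac{17}{15} \cdot 1 - 7 = \frac{17}{15} - 7 = - \frac{88}{15}$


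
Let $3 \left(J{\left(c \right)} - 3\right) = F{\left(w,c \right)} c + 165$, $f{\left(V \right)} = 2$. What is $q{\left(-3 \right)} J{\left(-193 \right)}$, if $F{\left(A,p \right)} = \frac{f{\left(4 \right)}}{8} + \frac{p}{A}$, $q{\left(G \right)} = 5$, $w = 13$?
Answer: $\frac{259225}{52} \approx 4985.1$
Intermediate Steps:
$F{\left(A,p \right)} = \frac{1}{4} + \frac{p}{A}$ ($F{\left(A,p \right)} = \frac{2}{8} + \frac{p}{A} = 2 \cdot \frac{1}{8} + \frac{p}{A} = \frac{1}{4} + \frac{p}{A}$)
$J{\left(c \right)} = 58 + \frac{c \left(\frac{1}{4} + \frac{c}{13}\right)}{3}$ ($J{\left(c \right)} = 3 + \frac{\frac{c + \frac{1}{4} \cdot 13}{13} c + 165}{3} = 3 + \frac{\frac{c + \frac{13}{4}}{13} c + 165}{3} = 3 + \frac{\frac{\frac{13}{4} + c}{13} c + 165}{3} = 3 + \frac{\left(\frac{1}{4} + \frac{c}{13}\right) c + 165}{3} = 3 + \frac{c \left(\frac{1}{4} + \frac{c}{13}\right) + 165}{3} = 3 + \frac{165 + c \left(\frac{1}{4} + \frac{c}{13}\right)}{3} = 3 + \left(55 + \frac{c \left(\frac{1}{4} + \frac{c}{13}\right)}{3}\right) = 58 + \frac{c \left(\frac{1}{4} + \frac{c}{13}\right)}{3}$)
$q{\left(-3 \right)} J{\left(-193 \right)} = 5 \left(58 + \frac{1}{156} \left(-193\right) \left(13 + 4 \left(-193\right)\right)\right) = 5 \left(58 + \frac{1}{156} \left(-193\right) \left(13 - 772\right)\right) = 5 \left(58 + \frac{1}{156} \left(-193\right) \left(-759\right)\right) = 5 \left(58 + \frac{48829}{52}\right) = 5 \cdot \frac{51845}{52} = \frac{259225}{52}$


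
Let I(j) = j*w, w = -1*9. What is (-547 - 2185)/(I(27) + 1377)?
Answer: -1366/567 ≈ -2.4092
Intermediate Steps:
w = -9
I(j) = -9*j (I(j) = j*(-9) = -9*j)
(-547 - 2185)/(I(27) + 1377) = (-547 - 2185)/(-9*27 + 1377) = -2732/(-243 + 1377) = -2732/1134 = -2732*1/1134 = -1366/567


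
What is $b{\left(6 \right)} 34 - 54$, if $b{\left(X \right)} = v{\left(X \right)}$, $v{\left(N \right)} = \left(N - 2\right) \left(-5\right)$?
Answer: $-734$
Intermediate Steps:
$v{\left(N \right)} = 10 - 5 N$ ($v{\left(N \right)} = \left(-2 + N\right) \left(-5\right) = 10 - 5 N$)
$b{\left(X \right)} = 10 - 5 X$
$b{\left(6 \right)} 34 - 54 = \left(10 - 30\right) 34 - 54 = \left(-20\right) 34 - 54 = -680 - 54 = -734$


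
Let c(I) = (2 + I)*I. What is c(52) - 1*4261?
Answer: -1453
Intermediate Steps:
c(I) = I*(2 + I)
c(52) - 1*4261 = 52*(2 + 52) - 1*4261 = 52*54 - 4261 = 2808 - 4261 = -1453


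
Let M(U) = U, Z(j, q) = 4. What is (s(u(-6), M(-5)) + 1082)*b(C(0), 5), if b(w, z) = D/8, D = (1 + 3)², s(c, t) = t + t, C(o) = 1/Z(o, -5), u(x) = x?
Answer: 2144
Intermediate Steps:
C(o) = ¼ (C(o) = 1/4 = ¼)
s(c, t) = 2*t
D = 16 (D = 4² = 16)
b(w, z) = 2 (b(w, z) = 16/8 = 16*(⅛) = 2)
(s(u(-6), M(-5)) + 1082)*b(C(0), 5) = (2*(-5) + 1082)*2 = (-10 + 1082)*2 = 1072*2 = 2144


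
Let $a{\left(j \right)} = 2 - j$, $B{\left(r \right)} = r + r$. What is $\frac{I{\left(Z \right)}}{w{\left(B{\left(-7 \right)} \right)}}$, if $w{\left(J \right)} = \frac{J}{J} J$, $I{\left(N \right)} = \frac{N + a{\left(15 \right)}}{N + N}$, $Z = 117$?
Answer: $- \frac{2}{63} \approx -0.031746$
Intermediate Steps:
$B{\left(r \right)} = 2 r$
$I{\left(N \right)} = \frac{-13 + N}{2 N}$ ($I{\left(N \right)} = \frac{N + \left(2 - 15\right)}{N + N} = \frac{N + \left(2 - 15\right)}{2 N} = \left(N - 13\right) \frac{1}{2 N} = \left(-13 + N\right) \frac{1}{2 N} = \frac{-13 + N}{2 N}$)
$w{\left(J \right)} = J$ ($w{\left(J \right)} = 1 J = J$)
$\frac{I{\left(Z \right)}}{w{\left(B{\left(-7 \right)} \right)}} = \frac{\frac{1}{2} \cdot \frac{1}{117} \left(-13 + 117\right)}{2 \left(-7\right)} = \frac{\frac{1}{2} \cdot \frac{1}{117} \cdot 104}{-14} = \frac{4}{9} \left(- \frac{1}{14}\right) = - \frac{2}{63}$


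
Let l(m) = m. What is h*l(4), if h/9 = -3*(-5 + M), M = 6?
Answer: -108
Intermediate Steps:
h = -27 (h = 9*(-3*(-5 + 6)) = 9*(-3*1) = 9*(-3) = -27)
h*l(4) = -27*4 = -108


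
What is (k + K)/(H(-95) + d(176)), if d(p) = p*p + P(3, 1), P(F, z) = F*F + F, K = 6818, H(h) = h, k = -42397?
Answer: -35579/30893 ≈ -1.1517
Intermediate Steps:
P(F, z) = F + F² (P(F, z) = F² + F = F + F²)
d(p) = 12 + p² (d(p) = p*p + 3*(1 + 3) = p² + 3*4 = p² + 12 = 12 + p²)
(k + K)/(H(-95) + d(176)) = (-42397 + 6818)/(-95 + (12 + 176²)) = -35579/(-95 + (12 + 30976)) = -35579/(-95 + 30988) = -35579/30893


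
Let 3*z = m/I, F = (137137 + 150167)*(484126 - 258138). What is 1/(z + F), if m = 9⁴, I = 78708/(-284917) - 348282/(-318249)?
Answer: 8242524478/535164521804656715175 ≈ 1.5402e-11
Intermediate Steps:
I = 8242524478/10074950037 (I = 78708*(-1/284917) - 348282*(-1/318249) = -78708/284917 + 38698/35361 = 8242524478/10074950037 ≈ 0.81812)
m = 6561
F = 64927256352 (F = 287304*225988 = 64927256352)
z = 22033915730919/8242524478 (z = (6561/(8242524478/10074950037))/3 = (6561*(10074950037/8242524478))/3 = (⅓)*(66101747192757/8242524478) = 22033915730919/8242524478 ≈ 2673.2)
1/(z + F) = 1/(22033915730919/8242524478 + 64927256352) = 1/(535164521804656715175/8242524478) = 8242524478/535164521804656715175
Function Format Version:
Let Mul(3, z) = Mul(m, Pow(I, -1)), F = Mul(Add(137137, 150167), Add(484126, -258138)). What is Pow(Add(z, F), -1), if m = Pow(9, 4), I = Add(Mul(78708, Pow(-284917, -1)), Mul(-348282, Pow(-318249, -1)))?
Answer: Rational(8242524478, 535164521804656715175) ≈ 1.5402e-11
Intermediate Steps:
I = Rational(8242524478, 10074950037) (I = Add(Mul(78708, Rational(-1, 284917)), Mul(-348282, Rational(-1, 318249))) = Add(Rational(-78708, 284917), Rational(38698, 35361)) = Rational(8242524478, 10074950037) ≈ 0.81812)
m = 6561
F = 64927256352 (F = Mul(287304, 225988) = 64927256352)
z = Rational(22033915730919, 8242524478) (z = Mul(Rational(1, 3), Mul(6561, Pow(Rational(8242524478, 10074950037), -1))) = Mul(Rational(1, 3), Mul(6561, Rational(10074950037, 8242524478))) = Mul(Rational(1, 3), Rational(66101747192757, 8242524478)) = Rational(22033915730919, 8242524478) ≈ 2673.2)
Pow(Add(z, F), -1) = Pow(Add(Rational(22033915730919, 8242524478), 64927256352), -1) = Pow(Rational(535164521804656715175, 8242524478), -1) = Rational(8242524478, 535164521804656715175)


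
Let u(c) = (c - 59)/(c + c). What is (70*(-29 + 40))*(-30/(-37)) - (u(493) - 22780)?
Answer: 426910251/18241 ≈ 23404.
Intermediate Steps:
u(c) = (-59 + c)/(2*c) (u(c) = (-59 + c)/((2*c)) = (-59 + c)*(1/(2*c)) = (-59 + c)/(2*c))
(70*(-29 + 40))*(-30/(-37)) - (u(493) - 22780) = (70*(-29 + 40))*(-30/(-37)) - ((½)*(-59 + 493)/493 - 22780) = (70*11)*(-30*(-1/37)) - ((½)*(1/493)*434 - 22780) = 770*(30/37) - (217/493 - 22780) = 23100/37 - 1*(-11230323/493) = 23100/37 + 11230323/493 = 426910251/18241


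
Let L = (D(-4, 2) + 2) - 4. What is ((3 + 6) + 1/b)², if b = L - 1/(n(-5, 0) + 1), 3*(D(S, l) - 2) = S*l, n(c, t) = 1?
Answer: 27225/361 ≈ 75.416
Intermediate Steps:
D(S, l) = 2 + S*l/3 (D(S, l) = 2 + (S*l)/3 = 2 + S*l/3)
L = -8/3 (L = ((2 + (⅓)*(-4)*2) + 2) - 4 = ((2 - 8/3) + 2) - 4 = (-⅔ + 2) - 4 = 4/3 - 4 = -8/3 ≈ -2.6667)
b = -19/6 (b = -8/3 - 1/(1 + 1) = -8/3 - 1/2 = -8/3 - 1*½ = -8/3 - ½ = -19/6 ≈ -3.1667)
((3 + 6) + 1/b)² = ((3 + 6) + 1/(-19/6))² = (9 - 6/19)² = (165/19)² = 27225/361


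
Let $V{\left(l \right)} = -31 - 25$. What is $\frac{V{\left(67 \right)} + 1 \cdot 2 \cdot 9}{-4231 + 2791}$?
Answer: $\frac{19}{720} \approx 0.026389$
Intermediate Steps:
$V{\left(l \right)} = -56$
$\frac{V{\left(67 \right)} + 1 \cdot 2 \cdot 9}{-4231 + 2791} = \frac{-56 + 1 \cdot 2 \cdot 9}{-4231 + 2791} = \frac{-56 + 2 \cdot 9}{-1440} = \left(-56 + 18\right) \left(- \frac{1}{1440}\right) = \left(-38\right) \left(- \frac{1}{1440}\right) = \frac{19}{720}$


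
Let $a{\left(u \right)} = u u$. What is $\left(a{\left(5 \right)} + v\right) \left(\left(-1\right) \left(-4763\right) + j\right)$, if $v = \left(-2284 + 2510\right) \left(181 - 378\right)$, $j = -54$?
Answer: $-209536373$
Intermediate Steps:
$a{\left(u \right)} = u^{2}$
$v = -44522$ ($v = 226 \left(-197\right) = -44522$)
$\left(a{\left(5 \right)} + v\right) \left(\left(-1\right) \left(-4763\right) + j\right) = \left(5^{2} - 44522\right) \left(\left(-1\right) \left(-4763\right) - 54\right) = \left(25 - 44522\right) \left(4763 - 54\right) = \left(-44497\right) 4709 = -209536373$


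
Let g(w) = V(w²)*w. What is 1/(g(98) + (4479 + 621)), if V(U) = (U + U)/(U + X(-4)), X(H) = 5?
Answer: 9609/50888284 ≈ 0.00018883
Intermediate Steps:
V(U) = 2*U/(5 + U) (V(U) = (U + U)/(U + 5) = (2*U)/(5 + U) = 2*U/(5 + U))
g(w) = 2*w³/(5 + w²) (g(w) = (2*w²/(5 + w²))*w = 2*w³/(5 + w²))
1/(g(98) + (4479 + 621)) = 1/(2*98³/(5 + 98²) + (4479 + 621)) = 1/(2*941192/(5 + 9604) + 5100) = 1/(2*941192/9609 + 5100) = 1/(2*941192*(1/9609) + 5100) = 1/(1882384/9609 + 5100) = 1/(50888284/9609) = 9609/50888284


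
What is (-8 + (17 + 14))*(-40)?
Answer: -920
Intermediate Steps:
(-8 + (17 + 14))*(-40) = (-8 + 31)*(-40) = 23*(-40) = -920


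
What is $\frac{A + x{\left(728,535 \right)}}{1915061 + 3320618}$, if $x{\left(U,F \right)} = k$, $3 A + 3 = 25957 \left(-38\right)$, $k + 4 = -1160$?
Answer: $- \frac{989861}{15707037} \approx -0.06302$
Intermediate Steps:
$k = -1164$ ($k = -4 - 1160 = -1164$)
$A = - \frac{986369}{3}$ ($A = -1 + \frac{25957 \left(-38\right)}{3} = -1 + \frac{1}{3} \left(-986366\right) = -1 - \frac{986366}{3} = - \frac{986369}{3} \approx -3.2879 \cdot 10^{5}$)
$x{\left(U,F \right)} = -1164$
$\frac{A + x{\left(728,535 \right)}}{1915061 + 3320618} = \frac{- \frac{986369}{3} - 1164}{1915061 + 3320618} = - \frac{989861}{3 \cdot 5235679} = \left(- \frac{989861}{3}\right) \frac{1}{5235679} = - \frac{989861}{15707037}$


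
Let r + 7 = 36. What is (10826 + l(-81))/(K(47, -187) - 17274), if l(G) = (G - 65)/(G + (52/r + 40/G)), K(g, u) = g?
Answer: -2027154196/3225187259 ≈ -0.62854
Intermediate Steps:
r = 29 (r = -7 + 36 = 29)
l(G) = (-65 + G)/(52/29 + G + 40/G) (l(G) = (G - 65)/(G + (52/29 + 40/G)) = (-65 + G)/(G + (52*(1/29) + 40/G)) = (-65 + G)/(G + (52/29 + 40/G)) = (-65 + G)/(52/29 + G + 40/G))
(10826 + l(-81))/(K(47, -187) - 17274) = (10826 + 29*(-81)*(-65 - 81)/(1160 + 29*(-81)² + 52*(-81)))/(47 - 17274) = (10826 + 29*(-81)*(-146)/(1160 + 29*6561 - 4212))/(-17227) = (10826 + 29*(-81)*(-146)/(1160 + 190269 - 4212))*(-1/17227) = (10826 + 29*(-81)*(-146)/187217)*(-1/17227) = (10826 + 29*(-81)*(1/187217)*(-146))*(-1/17227) = (10826 + 342954/187217)*(-1/17227) = (2027154196/187217)*(-1/17227) = -2027154196/3225187259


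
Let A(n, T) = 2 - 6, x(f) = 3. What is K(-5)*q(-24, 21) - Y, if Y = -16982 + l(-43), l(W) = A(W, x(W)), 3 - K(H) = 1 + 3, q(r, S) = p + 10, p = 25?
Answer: 16951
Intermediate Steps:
q(r, S) = 35 (q(r, S) = 25 + 10 = 35)
K(H) = -1 (K(H) = 3 - (1 + 3) = 3 - 1*4 = 3 - 4 = -1)
A(n, T) = -4
l(W) = -4
Y = -16986 (Y = -16982 - 4 = -16986)
K(-5)*q(-24, 21) - Y = -1*35 - 1*(-16986) = -35 + 16986 = 16951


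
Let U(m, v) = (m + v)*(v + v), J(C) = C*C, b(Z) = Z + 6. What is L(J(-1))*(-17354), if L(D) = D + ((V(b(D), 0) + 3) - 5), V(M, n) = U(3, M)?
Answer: -2412206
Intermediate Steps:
b(Z) = 6 + Z
J(C) = C²
U(m, v) = 2*v*(m + v) (U(m, v) = (m + v)*(2*v) = 2*v*(m + v))
V(M, n) = 2*M*(3 + M)
L(D) = -2 + D + 2*(6 + D)*(9 + D) (L(D) = D + ((2*(6 + D)*(3 + (6 + D)) + 3) - 5) = D + ((2*(6 + D)*(9 + D) + 3) - 5) = D + ((3 + 2*(6 + D)*(9 + D)) - 5) = D + (-2 + 2*(6 + D)*(9 + D)) = -2 + D + 2*(6 + D)*(9 + D))
L(J(-1))*(-17354) = (106 + 2*((-1)²)² + 31*(-1)²)*(-17354) = (106 + 2*1² + 31*1)*(-17354) = (106 + 2*1 + 31)*(-17354) = (106 + 2 + 31)*(-17354) = 139*(-17354) = -2412206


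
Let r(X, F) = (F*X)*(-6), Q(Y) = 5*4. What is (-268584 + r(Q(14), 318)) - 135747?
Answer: -442491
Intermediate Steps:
Q(Y) = 20
r(X, F) = -6*F*X
(-268584 + r(Q(14), 318)) - 135747 = (-268584 - 6*318*20) - 135747 = (-268584 - 38160) - 135747 = -306744 - 135747 = -442491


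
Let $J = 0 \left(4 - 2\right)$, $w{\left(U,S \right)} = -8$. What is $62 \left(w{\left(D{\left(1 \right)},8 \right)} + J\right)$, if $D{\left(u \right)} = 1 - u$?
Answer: $-496$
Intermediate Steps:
$J = 0$ ($J = 0 \cdot 2 = 0$)
$62 \left(w{\left(D{\left(1 \right)},8 \right)} + J\right) = 62 \left(-8 + 0\right) = 62 \left(-8\right) = -496$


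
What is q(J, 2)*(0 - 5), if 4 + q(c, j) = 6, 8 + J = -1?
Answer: -10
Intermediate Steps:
J = -9 (J = -8 - 1 = -9)
q(c, j) = 2 (q(c, j) = -4 + 6 = 2)
q(J, 2)*(0 - 5) = 2*(0 - 5) = 2*(-5) = -10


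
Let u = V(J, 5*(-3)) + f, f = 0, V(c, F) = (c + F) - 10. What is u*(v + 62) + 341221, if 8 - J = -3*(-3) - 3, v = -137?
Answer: 342946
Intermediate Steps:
J = 2 (J = 8 - (-3*(-3) - 3) = 8 - (9 - 3) = 8 - 1*6 = 8 - 6 = 2)
V(c, F) = -10 + F + c (V(c, F) = (F + c) - 10 = -10 + F + c)
u = -23 (u = (-10 + 5*(-3) + 2) + 0 = (-10 - 15 + 2) + 0 = -23 + 0 = -23)
u*(v + 62) + 341221 = -23*(-137 + 62) + 341221 = -23*(-75) + 341221 = 1725 + 341221 = 342946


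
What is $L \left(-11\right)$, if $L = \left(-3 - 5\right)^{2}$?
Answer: $-704$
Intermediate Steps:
$L = 64$ ($L = \left(-8\right)^{2} = 64$)
$L \left(-11\right) = 64 \left(-11\right) = -704$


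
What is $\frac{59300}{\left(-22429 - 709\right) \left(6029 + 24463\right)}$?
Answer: $- \frac{14825}{176380974} \approx -8.4051 \cdot 10^{-5}$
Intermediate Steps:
$\frac{59300}{\left(-22429 - 709\right) \left(6029 + 24463\right)} = \frac{59300}{\left(-23138\right) 30492} = \frac{59300}{-705523896} = 59300 \left(- \frac{1}{705523896}\right) = - \frac{14825}{176380974}$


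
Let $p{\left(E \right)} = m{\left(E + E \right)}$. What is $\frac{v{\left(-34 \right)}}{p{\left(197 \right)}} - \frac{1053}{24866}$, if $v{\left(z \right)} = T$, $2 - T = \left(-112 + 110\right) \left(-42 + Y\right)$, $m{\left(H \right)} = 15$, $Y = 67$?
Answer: $\frac{1277237}{372990} \approx 3.4243$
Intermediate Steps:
$p{\left(E \right)} = 15$
$T = 52$ ($T = 2 - \left(-112 + 110\right) \left(-42 + 67\right) = 2 - \left(-2\right) 25 = 2 - -50 = 2 + 50 = 52$)
$v{\left(z \right)} = 52$
$\frac{v{\left(-34 \right)}}{p{\left(197 \right)}} - \frac{1053}{24866} = \frac{52}{15} - \frac{1053}{24866} = \frac{1277237}{372990}$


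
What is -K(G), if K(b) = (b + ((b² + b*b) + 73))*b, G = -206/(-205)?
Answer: -658154962/8615125 ≈ -76.395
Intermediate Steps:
G = 206/205 (G = -206*(-1/205) = 206/205 ≈ 1.0049)
K(b) = b*(73 + b + 2*b²) (K(b) = (b + ((b² + b²) + 73))*b = (b + (2*b² + 73))*b = (b + (73 + 2*b²))*b = (73 + b + 2*b²)*b = b*(73 + b + 2*b²))
-K(G) = -206*(73 + 206/205 + 2*(206/205)²)/205 = -206*(73 + 206/205 + 2*(42436/42025))/205 = -206*(73 + 206/205 + 84872/42025)/205 = -206*3194927/(205*42025) = -1*658154962/8615125 = -658154962/8615125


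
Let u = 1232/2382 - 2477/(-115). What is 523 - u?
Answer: 68611748/136965 ≈ 500.94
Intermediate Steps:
u = 3020947/136965 (u = 1232*(1/2382) - 2477*(-1/115) = 616/1191 + 2477/115 = 3020947/136965 ≈ 22.056)
523 - u = 523 - 1*3020947/136965 = 523 - 3020947/136965 = 68611748/136965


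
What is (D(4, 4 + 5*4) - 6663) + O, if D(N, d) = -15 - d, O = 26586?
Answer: 19884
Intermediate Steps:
(D(4, 4 + 5*4) - 6663) + O = ((-15 - (4 + 5*4)) - 6663) + 26586 = ((-15 - (4 + 20)) - 6663) + 26586 = ((-15 - 1*24) - 6663) + 26586 = ((-15 - 24) - 6663) + 26586 = (-39 - 6663) + 26586 = -6702 + 26586 = 19884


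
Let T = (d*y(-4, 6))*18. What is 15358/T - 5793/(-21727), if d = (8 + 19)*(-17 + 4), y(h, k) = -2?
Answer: 203441807/137271186 ≈ 1.4820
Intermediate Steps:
d = -351 (d = 27*(-13) = -351)
T = 12636 (T = -351*(-2)*18 = 702*18 = 12636)
15358/T - 5793/(-21727) = 15358/12636 - 5793/(-21727) = 15358*(1/12636) - 5793*(-1/21727) = 7679/6318 + 5793/21727 = 203441807/137271186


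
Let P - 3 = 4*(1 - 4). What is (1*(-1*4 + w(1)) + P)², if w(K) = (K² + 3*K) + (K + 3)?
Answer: 25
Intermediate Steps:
w(K) = 3 + K² + 4*K (w(K) = (K² + 3*K) + (3 + K) = 3 + K² + 4*K)
P = -9 (P = 3 + 4*(1 - 4) = 3 + 4*(-3) = 3 - 12 = -9)
(1*(-1*4 + w(1)) + P)² = (1*(-1*4 + (3 + 1² + 4*1)) - 9)² = (1*(-4 + (3 + 1 + 4)) - 9)² = (1*(-4 + 8) - 9)² = (1*4 - 9)² = (4 - 9)² = (-5)² = 25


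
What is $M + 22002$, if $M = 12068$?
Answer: $34070$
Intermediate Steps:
$M + 22002 = 12068 + 22002 = 34070$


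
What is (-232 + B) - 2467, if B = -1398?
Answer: -4097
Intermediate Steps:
(-232 + B) - 2467 = (-232 - 1398) - 2467 = -1630 - 2467 = -4097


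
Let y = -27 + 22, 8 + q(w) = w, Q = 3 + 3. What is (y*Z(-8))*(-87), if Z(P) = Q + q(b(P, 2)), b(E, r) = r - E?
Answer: 3480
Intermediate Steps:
Q = 6
q(w) = -8 + w
y = -5
Z(P) = -P (Z(P) = 6 + (-8 + (2 - P)) = 6 + (-6 - P) = -P)
(y*Z(-8))*(-87) = -(-5)*(-8)*(-87) = -5*8*(-87) = -40*(-87) = 3480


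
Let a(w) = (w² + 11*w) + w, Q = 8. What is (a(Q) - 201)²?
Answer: 1681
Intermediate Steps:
a(w) = w² + 12*w
(a(Q) - 201)² = (8*(12 + 8) - 201)² = (8*20 - 201)² = (160 - 201)² = (-41)² = 1681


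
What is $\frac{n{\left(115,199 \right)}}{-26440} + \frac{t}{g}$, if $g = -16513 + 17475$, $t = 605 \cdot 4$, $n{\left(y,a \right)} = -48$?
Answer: $\frac{4001936}{1589705} \approx 2.5174$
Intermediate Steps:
$t = 2420$
$g = 962$
$\frac{n{\left(115,199 \right)}}{-26440} + \frac{t}{g} = - \frac{48}{-26440} + \frac{2420}{962} = \left(-48\right) \left(- \frac{1}{26440}\right) + 2420 \cdot \frac{1}{962} = \frac{6}{3305} + \frac{1210}{481} = \frac{4001936}{1589705}$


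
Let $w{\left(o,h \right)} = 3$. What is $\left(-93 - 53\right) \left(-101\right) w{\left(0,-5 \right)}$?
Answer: $44238$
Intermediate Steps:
$\left(-93 - 53\right) \left(-101\right) w{\left(0,-5 \right)} = \left(-93 - 53\right) \left(-101\right) 3 = \left(-146\right) \left(-101\right) 3 = 14746 \cdot 3 = 44238$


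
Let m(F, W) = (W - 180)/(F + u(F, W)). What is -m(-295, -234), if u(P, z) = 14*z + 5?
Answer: -207/1783 ≈ -0.11610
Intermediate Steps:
u(P, z) = 5 + 14*z
m(F, W) = (-180 + W)/(5 + F + 14*W) (m(F, W) = (W - 180)/(F + (5 + 14*W)) = (-180 + W)/(5 + F + 14*W))
-m(-295, -234) = -(-180 - 234)/(5 - 295 + 14*(-234)) = -(-414)/(5 - 295 - 3276) = -(-414)/(-3566) = -(-1)*(-414)/3566 = -1*207/1783 = -207/1783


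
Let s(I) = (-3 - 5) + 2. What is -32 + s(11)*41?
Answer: -278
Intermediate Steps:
s(I) = -6 (s(I) = -8 + 2 = -6)
-32 + s(11)*41 = -32 - 6*41 = -32 - 246 = -278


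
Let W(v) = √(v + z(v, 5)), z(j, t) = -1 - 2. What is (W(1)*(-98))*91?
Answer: -8918*I*√2 ≈ -12612.0*I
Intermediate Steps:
z(j, t) = -3
W(v) = √(-3 + v) (W(v) = √(v - 3) = √(-3 + v))
(W(1)*(-98))*91 = (√(-3 + 1)*(-98))*91 = (√(-2)*(-98))*91 = ((I*√2)*(-98))*91 = -98*I*√2*91 = -8918*I*√2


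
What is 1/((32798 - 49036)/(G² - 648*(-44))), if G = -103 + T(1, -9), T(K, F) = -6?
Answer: -40393/16238 ≈ -2.4876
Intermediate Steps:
G = -109 (G = -103 - 6 = -109)
1/((32798 - 49036)/(G² - 648*(-44))) = 1/((32798 - 49036)/((-109)² - 648*(-44))) = 1/(-16238/(11881 + 28512)) = 1/(-16238/40393) = -40393/16238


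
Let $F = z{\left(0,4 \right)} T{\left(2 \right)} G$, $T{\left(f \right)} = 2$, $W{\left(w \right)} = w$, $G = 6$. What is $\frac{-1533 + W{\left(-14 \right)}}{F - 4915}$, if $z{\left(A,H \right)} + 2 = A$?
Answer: $\frac{1547}{4939} \approx 0.31322$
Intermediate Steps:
$z{\left(A,H \right)} = -2 + A$
$F = -24$ ($F = \left(-2 + 0\right) 2 \cdot 6 = \left(-2\right) 2 \cdot 6 = \left(-4\right) 6 = -24$)
$\frac{-1533 + W{\left(-14 \right)}}{F - 4915} = \frac{-1533 - 14}{-24 - 4915} = - \frac{1547}{-24 - 4915} = - \frac{1547}{-4939} = \left(-1547\right) \left(- \frac{1}{4939}\right) = \frac{1547}{4939}$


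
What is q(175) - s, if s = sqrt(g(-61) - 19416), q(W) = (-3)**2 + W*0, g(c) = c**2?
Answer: 9 - I*sqrt(15695) ≈ 9.0 - 125.28*I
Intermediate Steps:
q(W) = 9 (q(W) = 9 + 0 = 9)
s = I*sqrt(15695) (s = sqrt((-61)**2 - 19416) = sqrt(3721 - 19416) = sqrt(-15695) = I*sqrt(15695) ≈ 125.28*I)
q(175) - s = 9 - I*sqrt(15695)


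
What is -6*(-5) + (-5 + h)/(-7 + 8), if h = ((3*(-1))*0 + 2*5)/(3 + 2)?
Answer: 27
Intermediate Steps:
h = 2 (h = (-3*0 + 10)/5 = (0 + 10)*(⅕) = 10*(⅕) = 2)
-6*(-5) + (-5 + h)/(-7 + 8) = -6*(-5) + (-5 + 2)/(-7 + 8) = 30 - 3/1 = 30 - 3*1 = 30 - 3 = 27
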